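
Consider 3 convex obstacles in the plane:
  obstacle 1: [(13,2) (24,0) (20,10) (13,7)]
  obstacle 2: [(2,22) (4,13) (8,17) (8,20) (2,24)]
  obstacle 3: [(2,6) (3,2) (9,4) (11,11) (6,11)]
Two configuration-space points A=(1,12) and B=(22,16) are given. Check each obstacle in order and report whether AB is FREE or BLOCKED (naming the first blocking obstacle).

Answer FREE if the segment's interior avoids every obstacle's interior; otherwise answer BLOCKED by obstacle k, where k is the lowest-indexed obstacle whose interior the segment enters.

Obstacle 1 [(13,2) (24,0) (20,10) (13,7)]:
  edge (13,2)–(24,0): clear
  edge (24,0)–(20,10): clear
  edge (20,10)–(13,7): clear
  edge (13,7)–(13,2): clear
  midpoint (23/2,14) outside
  → clear
Obstacle 2 [(2,22) (4,13) (8,17) (8,20) (2,24)]:
  edge (2,22)–(4,13): clear
  edge (4,13)–(8,17): clear
  edge (8,17)–(8,20): clear
  edge (8,20)–(2,24): clear
  edge (2,24)–(2,22): clear
  midpoint (23/2,14) outside
  → clear
Obstacle 3 [(2,6) (3,2) (9,4) (11,11) (6,11)]:
  edge (2,6)–(3,2): clear
  edge (3,2)–(9,4): clear
  edge (9,4)–(11,11): clear
  edge (11,11)–(6,11): clear
  edge (6,11)–(2,6): clear
  midpoint (23/2,14) outside
  → clear

FREE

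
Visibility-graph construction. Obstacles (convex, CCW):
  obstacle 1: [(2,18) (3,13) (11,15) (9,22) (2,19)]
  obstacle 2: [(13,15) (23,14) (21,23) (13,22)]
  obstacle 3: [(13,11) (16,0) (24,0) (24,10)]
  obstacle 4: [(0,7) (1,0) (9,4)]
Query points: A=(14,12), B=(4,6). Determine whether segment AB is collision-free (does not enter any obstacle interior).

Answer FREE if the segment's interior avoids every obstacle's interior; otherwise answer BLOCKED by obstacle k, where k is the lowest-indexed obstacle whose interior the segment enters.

Obstacle 1 [(2,18) (3,13) (11,15) (9,22) (2,19)]:
  edge (2,18)–(3,13): clear
  edge (3,13)–(11,15): clear
  edge (11,15)–(9,22): clear
  edge (9,22)–(2,19): clear
  edge (2,19)–(2,18): clear
  midpoint (9,9) outside
  → clear
Obstacle 2 [(13,15) (23,14) (21,23) (13,22)]:
  edge (13,15)–(23,14): clear
  edge (23,14)–(21,23): clear
  edge (21,23)–(13,22): clear
  edge (13,22)–(13,15): clear
  midpoint (9,9) outside
  → clear
Obstacle 3 [(13,11) (16,0) (24,0) (24,10)]:
  edge (13,11)–(16,0): clear
  edge (16,0)–(24,0): clear
  edge (24,0)–(24,10): clear
  edge (24,10)–(13,11): clear
  midpoint (9,9) outside
  → clear
Obstacle 4 [(0,7) (1,0) (9,4)]:
  edge (0,7)–(1,0): clear
  edge (1,0)–(9,4): clear
  edge (9,4)–(0,7): clear
  midpoint (9,9) outside
  → clear

FREE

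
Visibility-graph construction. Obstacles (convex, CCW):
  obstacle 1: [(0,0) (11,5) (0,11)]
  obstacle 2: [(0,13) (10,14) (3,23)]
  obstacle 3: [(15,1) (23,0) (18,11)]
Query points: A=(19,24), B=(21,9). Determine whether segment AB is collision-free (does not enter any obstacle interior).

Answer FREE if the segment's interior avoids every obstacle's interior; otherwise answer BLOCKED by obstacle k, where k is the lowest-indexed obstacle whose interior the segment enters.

FREE

Obstacle 1 [(0,0) (11,5) (0,11)]:
  edge (0,0)–(11,5): clear
  edge (11,5)–(0,11): clear
  edge (0,11)–(0,0): clear
  midpoint (20,33/2) outside
  → clear
Obstacle 2 [(0,13) (10,14) (3,23)]:
  edge (0,13)–(10,14): clear
  edge (10,14)–(3,23): clear
  edge (3,23)–(0,13): clear
  midpoint (20,33/2) outside
  → clear
Obstacle 3 [(15,1) (23,0) (18,11)]:
  edge (15,1)–(23,0): clear
  edge (23,0)–(18,11): clear
  edge (18,11)–(15,1): clear
  midpoint (20,33/2) outside
  → clear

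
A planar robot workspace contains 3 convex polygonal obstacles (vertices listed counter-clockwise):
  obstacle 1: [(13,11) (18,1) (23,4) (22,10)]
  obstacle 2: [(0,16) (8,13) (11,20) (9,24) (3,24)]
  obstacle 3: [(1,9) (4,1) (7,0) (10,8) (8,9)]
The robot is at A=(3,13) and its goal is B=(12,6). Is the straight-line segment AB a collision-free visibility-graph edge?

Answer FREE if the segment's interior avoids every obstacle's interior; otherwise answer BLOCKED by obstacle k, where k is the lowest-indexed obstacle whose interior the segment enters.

Obstacle 1 [(13,11) (18,1) (23,4) (22,10)]:
  edge (13,11)–(18,1): clear
  edge (18,1)–(23,4): clear
  edge (23,4)–(22,10): clear
  edge (22,10)–(13,11): clear
  midpoint (15/2,19/2) outside
  → clear
Obstacle 2 [(0,16) (8,13) (11,20) (9,24) (3,24)]:
  edge (0,16)–(8,13): clear
  edge (8,13)–(11,20): clear
  edge (11,20)–(9,24): clear
  edge (9,24)–(3,24): clear
  edge (3,24)–(0,16): clear
  midpoint (15/2,19/2) outside
  → clear
Obstacle 3 [(1,9) (4,1) (7,0) (10,8) (8,9)]:
  edge (1,9)–(4,1): clear
  edge (4,1)–(7,0): clear
  edge (7,0)–(10,8): crosses AB
  edge (10,8)–(8,9): crosses AB
  edge (8,9)–(1,9): clear
  → BLOCKED

BLOCKED by obstacle 3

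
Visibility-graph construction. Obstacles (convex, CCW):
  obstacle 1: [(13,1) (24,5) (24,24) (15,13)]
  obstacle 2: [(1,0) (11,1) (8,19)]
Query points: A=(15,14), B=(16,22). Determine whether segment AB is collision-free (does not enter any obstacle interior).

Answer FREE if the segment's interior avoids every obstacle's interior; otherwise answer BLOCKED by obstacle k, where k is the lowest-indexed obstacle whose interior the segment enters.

FREE

Obstacle 1 [(13,1) (24,5) (24,24) (15,13)]:
  edge (13,1)–(24,5): clear
  edge (24,5)–(24,24): clear
  edge (24,24)–(15,13): clear
  edge (15,13)–(13,1): clear
  midpoint (31/2,18) outside
  → clear
Obstacle 2 [(1,0) (11,1) (8,19)]:
  edge (1,0)–(11,1): clear
  edge (11,1)–(8,19): clear
  edge (8,19)–(1,0): clear
  midpoint (31/2,18) outside
  → clear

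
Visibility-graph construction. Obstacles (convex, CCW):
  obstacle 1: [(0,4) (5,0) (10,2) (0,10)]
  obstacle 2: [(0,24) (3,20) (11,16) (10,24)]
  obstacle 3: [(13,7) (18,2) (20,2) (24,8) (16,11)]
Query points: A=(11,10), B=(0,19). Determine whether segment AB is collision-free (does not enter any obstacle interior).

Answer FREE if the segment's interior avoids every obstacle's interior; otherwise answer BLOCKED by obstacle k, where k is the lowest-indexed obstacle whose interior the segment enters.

FREE

Obstacle 1 [(0,4) (5,0) (10,2) (0,10)]:
  edge (0,4)–(5,0): clear
  edge (5,0)–(10,2): clear
  edge (10,2)–(0,10): clear
  edge (0,10)–(0,4): clear
  midpoint (11/2,29/2) outside
  → clear
Obstacle 2 [(0,24) (3,20) (11,16) (10,24)]:
  edge (0,24)–(3,20): clear
  edge (3,20)–(11,16): clear
  edge (11,16)–(10,24): clear
  edge (10,24)–(0,24): clear
  midpoint (11/2,29/2) outside
  → clear
Obstacle 3 [(13,7) (18,2) (20,2) (24,8) (16,11)]:
  edge (13,7)–(18,2): clear
  edge (18,2)–(20,2): clear
  edge (20,2)–(24,8): clear
  edge (24,8)–(16,11): clear
  edge (16,11)–(13,7): clear
  midpoint (11/2,29/2) outside
  → clear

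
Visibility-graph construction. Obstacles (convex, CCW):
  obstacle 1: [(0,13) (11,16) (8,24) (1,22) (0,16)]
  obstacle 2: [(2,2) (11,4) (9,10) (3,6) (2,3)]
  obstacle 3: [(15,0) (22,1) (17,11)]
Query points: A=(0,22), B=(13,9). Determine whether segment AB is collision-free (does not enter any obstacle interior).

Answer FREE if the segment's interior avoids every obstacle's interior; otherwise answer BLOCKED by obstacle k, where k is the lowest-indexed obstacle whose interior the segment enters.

BLOCKED by obstacle 1

Obstacle 1 [(0,13) (11,16) (8,24) (1,22) (0,16)]:
  edge (0,13)–(11,16): crosses AB
  edge (11,16)–(8,24): clear
  edge (8,24)–(1,22): clear
  edge (1,22)–(0,16): crosses AB
  edge (0,16)–(0,13): clear
  → BLOCKED
Obstacle 2 [(2,2) (11,4) (9,10) (3,6) (2,3)]:
  edge (2,2)–(11,4): clear
  edge (11,4)–(9,10): clear
  edge (9,10)–(3,6): clear
  edge (3,6)–(2,3): clear
  edge (2,3)–(2,2): clear
  midpoint (13/2,31/2) outside
  → clear
Obstacle 3 [(15,0) (22,1) (17,11)]:
  edge (15,0)–(22,1): clear
  edge (22,1)–(17,11): clear
  edge (17,11)–(15,0): clear
  midpoint (13/2,31/2) outside
  → clear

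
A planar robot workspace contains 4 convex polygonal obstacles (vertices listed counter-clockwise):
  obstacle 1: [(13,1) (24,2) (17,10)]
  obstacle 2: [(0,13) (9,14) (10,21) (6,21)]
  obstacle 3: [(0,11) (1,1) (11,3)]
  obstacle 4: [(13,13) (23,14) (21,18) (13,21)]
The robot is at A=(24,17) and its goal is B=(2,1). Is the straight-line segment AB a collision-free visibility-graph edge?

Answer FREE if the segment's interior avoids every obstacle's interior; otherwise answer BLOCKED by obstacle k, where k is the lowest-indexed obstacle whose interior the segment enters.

BLOCKED by obstacle 3

Obstacle 1 [(13,1) (24,2) (17,10)]:
  edge (13,1)–(24,2): clear
  edge (24,2)–(17,10): clear
  edge (17,10)–(13,1): clear
  midpoint (13,9) outside
  → clear
Obstacle 2 [(0,13) (9,14) (10,21) (6,21)]:
  edge (0,13)–(9,14): clear
  edge (9,14)–(10,21): clear
  edge (10,21)–(6,21): clear
  edge (6,21)–(0,13): clear
  midpoint (13,9) outside
  → clear
Obstacle 3 [(0,11) (1,1) (11,3)]:
  edge (0,11)–(1,1): clear
  edge (1,1)–(11,3): crosses AB
  edge (11,3)–(0,11): crosses AB
  → BLOCKED
Obstacle 4 [(13,13) (23,14) (21,18) (13,21)]:
  edge (13,13)–(23,14): crosses AB
  edge (23,14)–(21,18): crosses AB
  edge (21,18)–(13,21): clear
  edge (13,21)–(13,13): clear
  → BLOCKED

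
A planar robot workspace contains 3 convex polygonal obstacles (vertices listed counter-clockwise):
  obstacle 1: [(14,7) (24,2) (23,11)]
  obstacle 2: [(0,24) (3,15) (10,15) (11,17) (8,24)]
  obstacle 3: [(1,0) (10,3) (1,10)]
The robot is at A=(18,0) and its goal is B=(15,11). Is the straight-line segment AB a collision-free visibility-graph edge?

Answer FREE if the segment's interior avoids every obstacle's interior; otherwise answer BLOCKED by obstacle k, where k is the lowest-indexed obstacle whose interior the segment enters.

BLOCKED by obstacle 1

Obstacle 1 [(14,7) (24,2) (23,11)]:
  edge (14,7)–(24,2): crosses AB
  edge (24,2)–(23,11): clear
  edge (23,11)–(14,7): crosses AB
  → BLOCKED
Obstacle 2 [(0,24) (3,15) (10,15) (11,17) (8,24)]:
  edge (0,24)–(3,15): clear
  edge (3,15)–(10,15): clear
  edge (10,15)–(11,17): clear
  edge (11,17)–(8,24): clear
  edge (8,24)–(0,24): clear
  midpoint (33/2,11/2) outside
  → clear
Obstacle 3 [(1,0) (10,3) (1,10)]:
  edge (1,0)–(10,3): clear
  edge (10,3)–(1,10): clear
  edge (1,10)–(1,0): clear
  midpoint (33/2,11/2) outside
  → clear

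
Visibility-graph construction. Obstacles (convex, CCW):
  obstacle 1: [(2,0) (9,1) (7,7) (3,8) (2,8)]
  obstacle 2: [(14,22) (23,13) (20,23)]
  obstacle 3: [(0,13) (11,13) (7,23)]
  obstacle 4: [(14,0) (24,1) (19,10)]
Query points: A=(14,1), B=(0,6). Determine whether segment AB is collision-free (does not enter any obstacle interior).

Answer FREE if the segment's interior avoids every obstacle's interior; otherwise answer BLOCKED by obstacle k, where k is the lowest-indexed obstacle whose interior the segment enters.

Obstacle 1 [(2,0) (9,1) (7,7) (3,8) (2,8)]:
  edge (2,0)–(9,1): clear
  edge (9,1)–(7,7): crosses AB
  edge (7,7)–(3,8): clear
  edge (3,8)–(2,8): clear
  edge (2,8)–(2,0): crosses AB
  → BLOCKED
Obstacle 2 [(14,22) (23,13) (20,23)]:
  edge (14,22)–(23,13): clear
  edge (23,13)–(20,23): clear
  edge (20,23)–(14,22): clear
  midpoint (7,7/2) outside
  → clear
Obstacle 3 [(0,13) (11,13) (7,23)]:
  edge (0,13)–(11,13): clear
  edge (11,13)–(7,23): clear
  edge (7,23)–(0,13): clear
  midpoint (7,7/2) outside
  → clear
Obstacle 4 [(14,0) (24,1) (19,10)]:
  edge (14,0)–(24,1): clear
  edge (24,1)–(19,10): clear
  edge (19,10)–(14,0): clear
  midpoint (7,7/2) outside
  → clear

BLOCKED by obstacle 1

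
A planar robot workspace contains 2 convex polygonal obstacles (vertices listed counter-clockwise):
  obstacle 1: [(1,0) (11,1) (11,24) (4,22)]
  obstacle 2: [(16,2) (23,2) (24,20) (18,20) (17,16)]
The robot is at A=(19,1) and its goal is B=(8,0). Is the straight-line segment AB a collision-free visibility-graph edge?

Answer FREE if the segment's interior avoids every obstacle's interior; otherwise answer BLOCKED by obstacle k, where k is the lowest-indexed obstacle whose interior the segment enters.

FREE

Obstacle 1 [(1,0) (11,1) (11,24) (4,22)]:
  edge (1,0)–(11,1): clear
  edge (11,1)–(11,24): clear
  edge (11,24)–(4,22): clear
  edge (4,22)–(1,0): clear
  midpoint (27/2,1/2) outside
  → clear
Obstacle 2 [(16,2) (23,2) (24,20) (18,20) (17,16)]:
  edge (16,2)–(23,2): clear
  edge (23,2)–(24,20): clear
  edge (24,20)–(18,20): clear
  edge (18,20)–(17,16): clear
  edge (17,16)–(16,2): clear
  midpoint (27/2,1/2) outside
  → clear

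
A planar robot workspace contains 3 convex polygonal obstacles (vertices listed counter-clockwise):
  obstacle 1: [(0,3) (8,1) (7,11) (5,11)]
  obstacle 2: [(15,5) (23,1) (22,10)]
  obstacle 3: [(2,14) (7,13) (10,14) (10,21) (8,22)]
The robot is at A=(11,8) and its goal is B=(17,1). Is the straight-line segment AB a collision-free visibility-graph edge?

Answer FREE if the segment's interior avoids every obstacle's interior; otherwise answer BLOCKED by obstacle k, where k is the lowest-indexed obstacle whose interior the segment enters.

Obstacle 1 [(0,3) (8,1) (7,11) (5,11)]:
  edge (0,3)–(8,1): clear
  edge (8,1)–(7,11): clear
  edge (7,11)–(5,11): clear
  edge (5,11)–(0,3): clear
  midpoint (14,9/2) outside
  → clear
Obstacle 2 [(15,5) (23,1) (22,10)]:
  edge (15,5)–(23,1): clear
  edge (23,1)–(22,10): clear
  edge (22,10)–(15,5): clear
  midpoint (14,9/2) outside
  → clear
Obstacle 3 [(2,14) (7,13) (10,14) (10,21) (8,22)]:
  edge (2,14)–(7,13): clear
  edge (7,13)–(10,14): clear
  edge (10,14)–(10,21): clear
  edge (10,21)–(8,22): clear
  edge (8,22)–(2,14): clear
  midpoint (14,9/2) outside
  → clear

FREE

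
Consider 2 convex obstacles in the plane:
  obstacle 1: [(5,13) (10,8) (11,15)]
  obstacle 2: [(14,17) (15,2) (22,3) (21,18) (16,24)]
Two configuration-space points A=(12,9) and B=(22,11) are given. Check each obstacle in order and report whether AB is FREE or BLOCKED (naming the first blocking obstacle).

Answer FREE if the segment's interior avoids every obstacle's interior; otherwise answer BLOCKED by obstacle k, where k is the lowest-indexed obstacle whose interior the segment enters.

BLOCKED by obstacle 2

Obstacle 1 [(5,13) (10,8) (11,15)]:
  edge (5,13)–(10,8): clear
  edge (10,8)–(11,15): clear
  edge (11,15)–(5,13): clear
  midpoint (17,10) outside
  → clear
Obstacle 2 [(14,17) (15,2) (22,3) (21,18) (16,24)]:
  edge (14,17)–(15,2): crosses AB
  edge (15,2)–(22,3): clear
  edge (22,3)–(21,18): crosses AB
  edge (21,18)–(16,24): clear
  edge (16,24)–(14,17): clear
  → BLOCKED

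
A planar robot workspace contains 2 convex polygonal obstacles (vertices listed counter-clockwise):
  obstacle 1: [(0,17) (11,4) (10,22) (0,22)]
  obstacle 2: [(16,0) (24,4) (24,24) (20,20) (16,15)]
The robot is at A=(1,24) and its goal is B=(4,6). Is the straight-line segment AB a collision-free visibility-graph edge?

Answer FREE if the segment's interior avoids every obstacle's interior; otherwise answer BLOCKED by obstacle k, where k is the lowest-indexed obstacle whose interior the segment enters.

BLOCKED by obstacle 1

Obstacle 1 [(0,17) (11,4) (10,22) (0,22)]:
  edge (0,17)–(11,4): crosses AB
  edge (11,4)–(10,22): clear
  edge (10,22)–(0,22): crosses AB
  edge (0,22)–(0,17): clear
  → BLOCKED
Obstacle 2 [(16,0) (24,4) (24,24) (20,20) (16,15)]:
  edge (16,0)–(24,4): clear
  edge (24,4)–(24,24): clear
  edge (24,24)–(20,20): clear
  edge (20,20)–(16,15): clear
  edge (16,15)–(16,0): clear
  midpoint (5/2,15) outside
  → clear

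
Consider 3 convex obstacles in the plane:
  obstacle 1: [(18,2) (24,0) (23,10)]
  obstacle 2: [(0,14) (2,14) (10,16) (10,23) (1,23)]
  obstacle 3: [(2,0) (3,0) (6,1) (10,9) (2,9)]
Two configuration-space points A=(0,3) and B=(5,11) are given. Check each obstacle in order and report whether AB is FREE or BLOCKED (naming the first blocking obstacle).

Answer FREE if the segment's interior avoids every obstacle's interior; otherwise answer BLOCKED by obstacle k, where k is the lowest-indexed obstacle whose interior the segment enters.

Obstacle 1 [(18,2) (24,0) (23,10)]:
  edge (18,2)–(24,0): clear
  edge (24,0)–(23,10): clear
  edge (23,10)–(18,2): clear
  midpoint (5/2,7) outside
  → clear
Obstacle 2 [(0,14) (2,14) (10,16) (10,23) (1,23)]:
  edge (0,14)–(2,14): clear
  edge (2,14)–(10,16): clear
  edge (10,16)–(10,23): clear
  edge (10,23)–(1,23): clear
  edge (1,23)–(0,14): clear
  midpoint (5/2,7) outside
  → clear
Obstacle 3 [(2,0) (3,0) (6,1) (10,9) (2,9)]:
  edge (2,0)–(3,0): clear
  edge (3,0)–(6,1): clear
  edge (6,1)–(10,9): clear
  edge (10,9)–(2,9): crosses AB
  edge (2,9)–(2,0): crosses AB
  → BLOCKED

BLOCKED by obstacle 3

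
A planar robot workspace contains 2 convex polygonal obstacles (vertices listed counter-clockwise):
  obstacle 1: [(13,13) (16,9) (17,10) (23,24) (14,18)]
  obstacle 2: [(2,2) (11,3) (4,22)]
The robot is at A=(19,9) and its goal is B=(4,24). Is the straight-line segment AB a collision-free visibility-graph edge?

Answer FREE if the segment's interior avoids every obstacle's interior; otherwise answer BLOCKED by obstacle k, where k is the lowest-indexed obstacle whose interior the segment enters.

BLOCKED by obstacle 1

Obstacle 1 [(13,13) (16,9) (17,10) (23,24) (14,18)]:
  edge (13,13)–(16,9): clear
  edge (16,9)–(17,10): clear
  edge (17,10)–(23,24): crosses AB
  edge (23,24)–(14,18): clear
  edge (14,18)–(13,13): crosses AB
  → BLOCKED
Obstacle 2 [(2,2) (11,3) (4,22)]:
  edge (2,2)–(11,3): clear
  edge (11,3)–(4,22): clear
  edge (4,22)–(2,2): clear
  midpoint (23/2,33/2) outside
  → clear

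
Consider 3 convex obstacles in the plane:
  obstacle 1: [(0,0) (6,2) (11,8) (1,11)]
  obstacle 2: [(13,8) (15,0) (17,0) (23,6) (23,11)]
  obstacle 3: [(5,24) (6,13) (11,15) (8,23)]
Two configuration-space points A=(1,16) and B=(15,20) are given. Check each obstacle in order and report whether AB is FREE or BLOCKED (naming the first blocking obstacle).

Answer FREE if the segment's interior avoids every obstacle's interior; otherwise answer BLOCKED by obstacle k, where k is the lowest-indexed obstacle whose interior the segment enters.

Obstacle 1 [(0,0) (6,2) (11,8) (1,11)]:
  edge (0,0)–(6,2): clear
  edge (6,2)–(11,8): clear
  edge (11,8)–(1,11): clear
  edge (1,11)–(0,0): clear
  midpoint (8,18) outside
  → clear
Obstacle 2 [(13,8) (15,0) (17,0) (23,6) (23,11)]:
  edge (13,8)–(15,0): clear
  edge (15,0)–(17,0): clear
  edge (17,0)–(23,6): clear
  edge (23,6)–(23,11): clear
  edge (23,11)–(13,8): clear
  midpoint (8,18) outside
  → clear
Obstacle 3 [(5,24) (6,13) (11,15) (8,23)]:
  edge (5,24)–(6,13): crosses AB
  edge (6,13)–(11,15): clear
  edge (11,15)–(8,23): crosses AB
  edge (8,23)–(5,24): clear
  → BLOCKED

BLOCKED by obstacle 3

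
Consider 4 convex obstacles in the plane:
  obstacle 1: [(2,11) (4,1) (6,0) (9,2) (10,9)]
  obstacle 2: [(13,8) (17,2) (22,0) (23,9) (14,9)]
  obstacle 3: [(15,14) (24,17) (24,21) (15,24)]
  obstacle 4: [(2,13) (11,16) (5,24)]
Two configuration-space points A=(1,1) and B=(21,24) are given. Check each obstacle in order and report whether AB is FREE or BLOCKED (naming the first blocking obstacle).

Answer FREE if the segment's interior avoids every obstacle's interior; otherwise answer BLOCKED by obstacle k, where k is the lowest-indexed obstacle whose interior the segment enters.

BLOCKED by obstacle 1

Obstacle 1 [(2,11) (4,1) (6,0) (9,2) (10,9)]:
  edge (2,11)–(4,1): crosses AB
  edge (4,1)–(6,0): clear
  edge (6,0)–(9,2): clear
  edge (9,2)–(10,9): clear
  edge (10,9)–(2,11): crosses AB
  → BLOCKED
Obstacle 2 [(13,8) (17,2) (22,0) (23,9) (14,9)]:
  edge (13,8)–(17,2): clear
  edge (17,2)–(22,0): clear
  edge (22,0)–(23,9): clear
  edge (23,9)–(14,9): clear
  edge (14,9)–(13,8): clear
  midpoint (11,25/2) outside
  → clear
Obstacle 3 [(15,14) (24,17) (24,21) (15,24)]:
  edge (15,14)–(24,17): clear
  edge (24,17)–(24,21): clear
  edge (24,21)–(15,24): crosses AB
  edge (15,24)–(15,14): crosses AB
  → BLOCKED
Obstacle 4 [(2,13) (11,16) (5,24)]:
  edge (2,13)–(11,16): clear
  edge (11,16)–(5,24): clear
  edge (5,24)–(2,13): clear
  midpoint (11,25/2) outside
  → clear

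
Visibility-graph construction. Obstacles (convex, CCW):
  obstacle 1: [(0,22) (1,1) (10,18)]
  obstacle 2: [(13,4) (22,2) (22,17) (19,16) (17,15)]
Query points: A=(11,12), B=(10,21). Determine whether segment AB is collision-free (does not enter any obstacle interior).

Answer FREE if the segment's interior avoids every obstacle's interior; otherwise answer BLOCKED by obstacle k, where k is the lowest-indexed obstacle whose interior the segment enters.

Obstacle 1 [(0,22) (1,1) (10,18)]:
  edge (0,22)–(1,1): clear
  edge (1,1)–(10,18): clear
  edge (10,18)–(0,22): clear
  midpoint (21/2,33/2) outside
  → clear
Obstacle 2 [(13,4) (22,2) (22,17) (19,16) (17,15)]:
  edge (13,4)–(22,2): clear
  edge (22,2)–(22,17): clear
  edge (22,17)–(19,16): clear
  edge (19,16)–(17,15): clear
  edge (17,15)–(13,4): clear
  midpoint (21/2,33/2) outside
  → clear

FREE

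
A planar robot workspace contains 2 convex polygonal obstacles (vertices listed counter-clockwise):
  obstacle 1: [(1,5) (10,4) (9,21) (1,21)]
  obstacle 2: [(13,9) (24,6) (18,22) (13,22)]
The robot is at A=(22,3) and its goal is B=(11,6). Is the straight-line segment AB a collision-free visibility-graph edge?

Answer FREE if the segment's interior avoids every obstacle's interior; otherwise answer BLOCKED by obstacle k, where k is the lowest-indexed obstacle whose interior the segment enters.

Obstacle 1 [(1,5) (10,4) (9,21) (1,21)]:
  edge (1,5)–(10,4): clear
  edge (10,4)–(9,21): clear
  edge (9,21)–(1,21): clear
  edge (1,21)–(1,5): clear
  midpoint (33/2,9/2) outside
  → clear
Obstacle 2 [(13,9) (24,6) (18,22) (13,22)]:
  edge (13,9)–(24,6): clear
  edge (24,6)–(18,22): clear
  edge (18,22)–(13,22): clear
  edge (13,22)–(13,9): clear
  midpoint (33/2,9/2) outside
  → clear

FREE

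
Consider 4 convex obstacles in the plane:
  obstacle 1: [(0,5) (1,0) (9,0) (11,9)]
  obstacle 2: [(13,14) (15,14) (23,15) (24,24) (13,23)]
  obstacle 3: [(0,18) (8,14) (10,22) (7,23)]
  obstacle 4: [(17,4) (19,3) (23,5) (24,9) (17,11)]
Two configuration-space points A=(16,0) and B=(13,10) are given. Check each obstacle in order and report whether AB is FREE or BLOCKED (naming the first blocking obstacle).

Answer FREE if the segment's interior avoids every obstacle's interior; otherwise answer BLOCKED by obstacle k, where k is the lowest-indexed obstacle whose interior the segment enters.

Obstacle 1 [(0,5) (1,0) (9,0) (11,9)]:
  edge (0,5)–(1,0): clear
  edge (1,0)–(9,0): clear
  edge (9,0)–(11,9): clear
  edge (11,9)–(0,5): clear
  midpoint (29/2,5) outside
  → clear
Obstacle 2 [(13,14) (15,14) (23,15) (24,24) (13,23)]:
  edge (13,14)–(15,14): clear
  edge (15,14)–(23,15): clear
  edge (23,15)–(24,24): clear
  edge (24,24)–(13,23): clear
  edge (13,23)–(13,14): clear
  midpoint (29/2,5) outside
  → clear
Obstacle 3 [(0,18) (8,14) (10,22) (7,23)]:
  edge (0,18)–(8,14): clear
  edge (8,14)–(10,22): clear
  edge (10,22)–(7,23): clear
  edge (7,23)–(0,18): clear
  midpoint (29/2,5) outside
  → clear
Obstacle 4 [(17,4) (19,3) (23,5) (24,9) (17,11)]:
  edge (17,4)–(19,3): clear
  edge (19,3)–(23,5): clear
  edge (23,5)–(24,9): clear
  edge (24,9)–(17,11): clear
  edge (17,11)–(17,4): clear
  midpoint (29/2,5) outside
  → clear

FREE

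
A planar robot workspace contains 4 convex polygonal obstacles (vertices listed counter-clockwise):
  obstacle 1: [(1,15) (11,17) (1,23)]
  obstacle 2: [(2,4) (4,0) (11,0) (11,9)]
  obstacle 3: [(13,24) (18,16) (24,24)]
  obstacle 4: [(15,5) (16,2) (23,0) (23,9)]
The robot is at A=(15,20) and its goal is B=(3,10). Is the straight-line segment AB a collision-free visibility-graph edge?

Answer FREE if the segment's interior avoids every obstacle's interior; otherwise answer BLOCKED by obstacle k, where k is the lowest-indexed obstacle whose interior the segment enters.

FREE

Obstacle 1 [(1,15) (11,17) (1,23)]:
  edge (1,15)–(11,17): clear
  edge (11,17)–(1,23): clear
  edge (1,23)–(1,15): clear
  midpoint (9,15) outside
  → clear
Obstacle 2 [(2,4) (4,0) (11,0) (11,9)]:
  edge (2,4)–(4,0): clear
  edge (4,0)–(11,0): clear
  edge (11,0)–(11,9): clear
  edge (11,9)–(2,4): clear
  midpoint (9,15) outside
  → clear
Obstacle 3 [(13,24) (18,16) (24,24)]:
  edge (13,24)–(18,16): clear
  edge (18,16)–(24,24): clear
  edge (24,24)–(13,24): clear
  midpoint (9,15) outside
  → clear
Obstacle 4 [(15,5) (16,2) (23,0) (23,9)]:
  edge (15,5)–(16,2): clear
  edge (16,2)–(23,0): clear
  edge (23,0)–(23,9): clear
  edge (23,9)–(15,5): clear
  midpoint (9,15) outside
  → clear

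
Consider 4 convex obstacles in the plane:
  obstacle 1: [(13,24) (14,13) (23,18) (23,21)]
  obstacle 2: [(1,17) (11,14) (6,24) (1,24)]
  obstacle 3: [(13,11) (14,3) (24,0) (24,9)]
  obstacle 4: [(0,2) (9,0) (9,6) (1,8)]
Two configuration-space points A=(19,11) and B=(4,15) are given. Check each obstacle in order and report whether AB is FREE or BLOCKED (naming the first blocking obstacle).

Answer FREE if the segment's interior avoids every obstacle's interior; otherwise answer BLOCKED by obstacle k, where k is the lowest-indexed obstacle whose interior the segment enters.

Obstacle 1 [(13,24) (14,13) (23,18) (23,21)]:
  edge (13,24)–(14,13): clear
  edge (14,13)–(23,18): clear
  edge (23,18)–(23,21): clear
  edge (23,21)–(13,24): clear
  midpoint (23/2,13) outside
  → clear
Obstacle 2 [(1,17) (11,14) (6,24) (1,24)]:
  edge (1,17)–(11,14): clear
  edge (11,14)–(6,24): clear
  edge (6,24)–(1,24): clear
  edge (1,24)–(1,17): clear
  midpoint (23/2,13) outside
  → clear
Obstacle 3 [(13,11) (14,3) (24,0) (24,9)]:
  edge (13,11)–(14,3): clear
  edge (14,3)–(24,0): clear
  edge (24,0)–(24,9): clear
  edge (24,9)–(13,11): clear
  midpoint (23/2,13) outside
  → clear
Obstacle 4 [(0,2) (9,0) (9,6) (1,8)]:
  edge (0,2)–(9,0): clear
  edge (9,0)–(9,6): clear
  edge (9,6)–(1,8): clear
  edge (1,8)–(0,2): clear
  midpoint (23/2,13) outside
  → clear

FREE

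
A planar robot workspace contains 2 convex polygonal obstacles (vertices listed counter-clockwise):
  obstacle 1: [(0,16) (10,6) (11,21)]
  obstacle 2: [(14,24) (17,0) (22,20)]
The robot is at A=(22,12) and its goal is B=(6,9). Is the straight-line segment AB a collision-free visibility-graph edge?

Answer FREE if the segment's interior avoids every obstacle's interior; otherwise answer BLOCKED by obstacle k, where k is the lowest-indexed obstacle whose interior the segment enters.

BLOCKED by obstacle 1

Obstacle 1 [(0,16) (10,6) (11,21)]:
  edge (0,16)–(10,6): crosses AB
  edge (10,6)–(11,21): crosses AB
  edge (11,21)–(0,16): clear
  → BLOCKED
Obstacle 2 [(14,24) (17,0) (22,20)]:
  edge (14,24)–(17,0): crosses AB
  edge (17,0)–(22,20): crosses AB
  edge (22,20)–(14,24): clear
  → BLOCKED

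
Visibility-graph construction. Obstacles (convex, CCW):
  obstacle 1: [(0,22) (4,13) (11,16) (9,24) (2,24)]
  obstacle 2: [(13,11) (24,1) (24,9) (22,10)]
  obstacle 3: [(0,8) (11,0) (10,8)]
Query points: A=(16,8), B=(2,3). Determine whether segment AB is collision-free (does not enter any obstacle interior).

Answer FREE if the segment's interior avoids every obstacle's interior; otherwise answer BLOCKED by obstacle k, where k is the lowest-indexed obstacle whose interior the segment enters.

BLOCKED by obstacle 3

Obstacle 1 [(0,22) (4,13) (11,16) (9,24) (2,24)]:
  edge (0,22)–(4,13): clear
  edge (4,13)–(11,16): clear
  edge (11,16)–(9,24): clear
  edge (9,24)–(2,24): clear
  edge (2,24)–(0,22): clear
  midpoint (9,11/2) outside
  → clear
Obstacle 2 [(13,11) (24,1) (24,9) (22,10)]:
  edge (13,11)–(24,1): clear
  edge (24,1)–(24,9): clear
  edge (24,9)–(22,10): clear
  edge (22,10)–(13,11): clear
  midpoint (9,11/2) outside
  → clear
Obstacle 3 [(0,8) (11,0) (10,8)]:
  edge (0,8)–(11,0): crosses AB
  edge (11,0)–(10,8): crosses AB
  edge (10,8)–(0,8): clear
  → BLOCKED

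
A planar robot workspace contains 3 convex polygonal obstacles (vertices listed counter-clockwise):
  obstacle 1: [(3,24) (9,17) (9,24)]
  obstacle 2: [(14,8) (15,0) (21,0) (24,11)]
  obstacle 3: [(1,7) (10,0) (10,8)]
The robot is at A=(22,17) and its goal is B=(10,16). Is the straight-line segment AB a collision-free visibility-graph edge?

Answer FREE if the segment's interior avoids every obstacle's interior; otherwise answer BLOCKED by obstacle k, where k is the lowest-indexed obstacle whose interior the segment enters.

FREE

Obstacle 1 [(3,24) (9,17) (9,24)]:
  edge (3,24)–(9,17): clear
  edge (9,17)–(9,24): clear
  edge (9,24)–(3,24): clear
  midpoint (16,33/2) outside
  → clear
Obstacle 2 [(14,8) (15,0) (21,0) (24,11)]:
  edge (14,8)–(15,0): clear
  edge (15,0)–(21,0): clear
  edge (21,0)–(24,11): clear
  edge (24,11)–(14,8): clear
  midpoint (16,33/2) outside
  → clear
Obstacle 3 [(1,7) (10,0) (10,8)]:
  edge (1,7)–(10,0): clear
  edge (10,0)–(10,8): clear
  edge (10,8)–(1,7): clear
  midpoint (16,33/2) outside
  → clear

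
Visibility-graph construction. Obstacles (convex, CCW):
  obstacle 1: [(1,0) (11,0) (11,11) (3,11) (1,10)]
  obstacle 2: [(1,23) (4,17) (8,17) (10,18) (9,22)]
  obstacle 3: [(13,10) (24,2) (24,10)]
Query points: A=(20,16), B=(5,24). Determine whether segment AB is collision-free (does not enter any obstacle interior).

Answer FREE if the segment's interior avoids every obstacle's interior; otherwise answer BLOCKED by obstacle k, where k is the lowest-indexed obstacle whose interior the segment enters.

Obstacle 1 [(1,0) (11,0) (11,11) (3,11) (1,10)]:
  edge (1,0)–(11,0): clear
  edge (11,0)–(11,11): clear
  edge (11,11)–(3,11): clear
  edge (3,11)–(1,10): clear
  edge (1,10)–(1,0): clear
  midpoint (25/2,20) outside
  → clear
Obstacle 2 [(1,23) (4,17) (8,17) (10,18) (9,22)]:
  edge (1,23)–(4,17): clear
  edge (4,17)–(8,17): clear
  edge (8,17)–(10,18): clear
  edge (10,18)–(9,22): crosses AB
  edge (9,22)–(1,23): crosses AB
  → BLOCKED
Obstacle 3 [(13,10) (24,2) (24,10)]:
  edge (13,10)–(24,2): clear
  edge (24,2)–(24,10): clear
  edge (24,10)–(13,10): clear
  midpoint (25/2,20) outside
  → clear

BLOCKED by obstacle 2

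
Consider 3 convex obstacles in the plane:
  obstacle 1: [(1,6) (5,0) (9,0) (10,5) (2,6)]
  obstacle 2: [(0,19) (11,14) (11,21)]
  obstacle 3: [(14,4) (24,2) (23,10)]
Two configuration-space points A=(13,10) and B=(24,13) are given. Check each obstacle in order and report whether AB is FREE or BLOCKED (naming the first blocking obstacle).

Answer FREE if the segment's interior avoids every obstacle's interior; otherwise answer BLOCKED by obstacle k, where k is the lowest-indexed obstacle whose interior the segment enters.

Obstacle 1 [(1,6) (5,0) (9,0) (10,5) (2,6)]:
  edge (1,6)–(5,0): clear
  edge (5,0)–(9,0): clear
  edge (9,0)–(10,5): clear
  edge (10,5)–(2,6): clear
  edge (2,6)–(1,6): clear
  midpoint (37/2,23/2) outside
  → clear
Obstacle 2 [(0,19) (11,14) (11,21)]:
  edge (0,19)–(11,14): clear
  edge (11,14)–(11,21): clear
  edge (11,21)–(0,19): clear
  midpoint (37/2,23/2) outside
  → clear
Obstacle 3 [(14,4) (24,2) (23,10)]:
  edge (14,4)–(24,2): clear
  edge (24,2)–(23,10): clear
  edge (23,10)–(14,4): clear
  midpoint (37/2,23/2) outside
  → clear

FREE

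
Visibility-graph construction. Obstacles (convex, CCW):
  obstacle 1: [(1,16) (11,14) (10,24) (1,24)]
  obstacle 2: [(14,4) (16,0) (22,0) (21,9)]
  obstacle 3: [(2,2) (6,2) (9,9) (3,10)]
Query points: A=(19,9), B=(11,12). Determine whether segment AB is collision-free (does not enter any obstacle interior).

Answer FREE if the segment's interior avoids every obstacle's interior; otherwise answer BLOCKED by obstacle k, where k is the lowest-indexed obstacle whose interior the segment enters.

Obstacle 1 [(1,16) (11,14) (10,24) (1,24)]:
  edge (1,16)–(11,14): clear
  edge (11,14)–(10,24): clear
  edge (10,24)–(1,24): clear
  edge (1,24)–(1,16): clear
  midpoint (15,21/2) outside
  → clear
Obstacle 2 [(14,4) (16,0) (22,0) (21,9)]:
  edge (14,4)–(16,0): clear
  edge (16,0)–(22,0): clear
  edge (22,0)–(21,9): clear
  edge (21,9)–(14,4): clear
  midpoint (15,21/2) outside
  → clear
Obstacle 3 [(2,2) (6,2) (9,9) (3,10)]:
  edge (2,2)–(6,2): clear
  edge (6,2)–(9,9): clear
  edge (9,9)–(3,10): clear
  edge (3,10)–(2,2): clear
  midpoint (15,21/2) outside
  → clear

FREE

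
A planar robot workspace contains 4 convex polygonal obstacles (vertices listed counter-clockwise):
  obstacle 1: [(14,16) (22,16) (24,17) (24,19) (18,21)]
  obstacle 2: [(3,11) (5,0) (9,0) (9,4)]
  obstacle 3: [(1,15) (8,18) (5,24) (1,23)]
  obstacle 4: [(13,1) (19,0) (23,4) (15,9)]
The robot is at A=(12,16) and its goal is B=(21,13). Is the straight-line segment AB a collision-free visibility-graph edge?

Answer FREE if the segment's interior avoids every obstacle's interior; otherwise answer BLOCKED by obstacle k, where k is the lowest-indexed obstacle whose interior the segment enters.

Obstacle 1 [(14,16) (22,16) (24,17) (24,19) (18,21)]:
  edge (14,16)–(22,16): clear
  edge (22,16)–(24,17): clear
  edge (24,17)–(24,19): clear
  edge (24,19)–(18,21): clear
  edge (18,21)–(14,16): clear
  midpoint (33/2,29/2) outside
  → clear
Obstacle 2 [(3,11) (5,0) (9,0) (9,4)]:
  edge (3,11)–(5,0): clear
  edge (5,0)–(9,0): clear
  edge (9,0)–(9,4): clear
  edge (9,4)–(3,11): clear
  midpoint (33/2,29/2) outside
  → clear
Obstacle 3 [(1,15) (8,18) (5,24) (1,23)]:
  edge (1,15)–(8,18): clear
  edge (8,18)–(5,24): clear
  edge (5,24)–(1,23): clear
  edge (1,23)–(1,15): clear
  midpoint (33/2,29/2) outside
  → clear
Obstacle 4 [(13,1) (19,0) (23,4) (15,9)]:
  edge (13,1)–(19,0): clear
  edge (19,0)–(23,4): clear
  edge (23,4)–(15,9): clear
  edge (15,9)–(13,1): clear
  midpoint (33/2,29/2) outside
  → clear

FREE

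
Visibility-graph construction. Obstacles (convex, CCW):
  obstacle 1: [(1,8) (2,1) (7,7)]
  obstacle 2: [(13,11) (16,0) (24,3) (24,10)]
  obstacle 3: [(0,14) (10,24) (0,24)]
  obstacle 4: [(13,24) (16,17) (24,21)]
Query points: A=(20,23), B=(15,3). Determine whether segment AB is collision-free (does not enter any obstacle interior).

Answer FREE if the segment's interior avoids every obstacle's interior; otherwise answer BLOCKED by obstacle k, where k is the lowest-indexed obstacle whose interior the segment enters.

BLOCKED by obstacle 2

Obstacle 1 [(1,8) (2,1) (7,7)]:
  edge (1,8)–(2,1): clear
  edge (2,1)–(7,7): clear
  edge (7,7)–(1,8): clear
  midpoint (35/2,13) outside
  → clear
Obstacle 2 [(13,11) (16,0) (24,3) (24,10)]:
  edge (13,11)–(16,0): crosses AB
  edge (16,0)–(24,3): clear
  edge (24,3)–(24,10): clear
  edge (24,10)–(13,11): crosses AB
  → BLOCKED
Obstacle 3 [(0,14) (10,24) (0,24)]:
  edge (0,14)–(10,24): clear
  edge (10,24)–(0,24): clear
  edge (0,24)–(0,14): clear
  midpoint (35/2,13) outside
  → clear
Obstacle 4 [(13,24) (16,17) (24,21)]:
  edge (13,24)–(16,17): clear
  edge (16,17)–(24,21): crosses AB
  edge (24,21)–(13,24): crosses AB
  → BLOCKED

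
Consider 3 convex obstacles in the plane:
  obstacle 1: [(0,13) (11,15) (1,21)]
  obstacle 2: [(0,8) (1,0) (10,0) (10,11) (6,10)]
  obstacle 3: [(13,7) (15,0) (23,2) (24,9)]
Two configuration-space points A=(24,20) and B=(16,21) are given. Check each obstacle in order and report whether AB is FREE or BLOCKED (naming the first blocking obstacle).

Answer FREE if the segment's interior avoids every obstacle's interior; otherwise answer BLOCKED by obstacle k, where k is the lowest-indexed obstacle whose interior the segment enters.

Obstacle 1 [(0,13) (11,15) (1,21)]:
  edge (0,13)–(11,15): clear
  edge (11,15)–(1,21): clear
  edge (1,21)–(0,13): clear
  midpoint (20,41/2) outside
  → clear
Obstacle 2 [(0,8) (1,0) (10,0) (10,11) (6,10)]:
  edge (0,8)–(1,0): clear
  edge (1,0)–(10,0): clear
  edge (10,0)–(10,11): clear
  edge (10,11)–(6,10): clear
  edge (6,10)–(0,8): clear
  midpoint (20,41/2) outside
  → clear
Obstacle 3 [(13,7) (15,0) (23,2) (24,9)]:
  edge (13,7)–(15,0): clear
  edge (15,0)–(23,2): clear
  edge (23,2)–(24,9): clear
  edge (24,9)–(13,7): clear
  midpoint (20,41/2) outside
  → clear

FREE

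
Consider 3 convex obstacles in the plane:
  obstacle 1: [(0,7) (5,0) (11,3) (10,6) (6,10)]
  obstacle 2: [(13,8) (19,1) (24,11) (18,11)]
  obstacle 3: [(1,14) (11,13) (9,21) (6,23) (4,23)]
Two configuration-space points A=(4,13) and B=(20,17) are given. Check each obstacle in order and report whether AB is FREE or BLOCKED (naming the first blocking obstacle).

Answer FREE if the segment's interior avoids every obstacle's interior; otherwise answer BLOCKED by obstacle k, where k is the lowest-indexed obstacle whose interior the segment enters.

Obstacle 1 [(0,7) (5,0) (11,3) (10,6) (6,10)]:
  edge (0,7)–(5,0): clear
  edge (5,0)–(11,3): clear
  edge (11,3)–(10,6): clear
  edge (10,6)–(6,10): clear
  edge (6,10)–(0,7): clear
  midpoint (12,15) outside
  → clear
Obstacle 2 [(13,8) (19,1) (24,11) (18,11)]:
  edge (13,8)–(19,1): clear
  edge (19,1)–(24,11): clear
  edge (24,11)–(18,11): clear
  edge (18,11)–(13,8): clear
  midpoint (12,15) outside
  → clear
Obstacle 3 [(1,14) (11,13) (9,21) (6,23) (4,23)]:
  edge (1,14)–(11,13): crosses AB
  edge (11,13)–(9,21): crosses AB
  edge (9,21)–(6,23): clear
  edge (6,23)–(4,23): clear
  edge (4,23)–(1,14): clear
  → BLOCKED

BLOCKED by obstacle 3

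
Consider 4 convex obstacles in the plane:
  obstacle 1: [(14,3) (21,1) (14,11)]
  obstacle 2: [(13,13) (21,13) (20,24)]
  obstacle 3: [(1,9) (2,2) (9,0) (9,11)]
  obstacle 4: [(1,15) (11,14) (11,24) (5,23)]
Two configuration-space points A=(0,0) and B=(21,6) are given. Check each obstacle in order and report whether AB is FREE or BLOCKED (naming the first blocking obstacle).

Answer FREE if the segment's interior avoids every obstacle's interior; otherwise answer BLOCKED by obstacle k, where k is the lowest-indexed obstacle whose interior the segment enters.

BLOCKED by obstacle 1

Obstacle 1 [(14,3) (21,1) (14,11)]:
  edge (14,3)–(21,1): clear
  edge (21,1)–(14,11): crosses AB
  edge (14,11)–(14,3): crosses AB
  → BLOCKED
Obstacle 2 [(13,13) (21,13) (20,24)]:
  edge (13,13)–(21,13): clear
  edge (21,13)–(20,24): clear
  edge (20,24)–(13,13): clear
  midpoint (21/2,3) outside
  → clear
Obstacle 3 [(1,9) (2,2) (9,0) (9,11)]:
  edge (1,9)–(2,2): clear
  edge (2,2)–(9,0): crosses AB
  edge (9,0)–(9,11): crosses AB
  edge (9,11)–(1,9): clear
  → BLOCKED
Obstacle 4 [(1,15) (11,14) (11,24) (5,23)]:
  edge (1,15)–(11,14): clear
  edge (11,14)–(11,24): clear
  edge (11,24)–(5,23): clear
  edge (5,23)–(1,15): clear
  midpoint (21/2,3) outside
  → clear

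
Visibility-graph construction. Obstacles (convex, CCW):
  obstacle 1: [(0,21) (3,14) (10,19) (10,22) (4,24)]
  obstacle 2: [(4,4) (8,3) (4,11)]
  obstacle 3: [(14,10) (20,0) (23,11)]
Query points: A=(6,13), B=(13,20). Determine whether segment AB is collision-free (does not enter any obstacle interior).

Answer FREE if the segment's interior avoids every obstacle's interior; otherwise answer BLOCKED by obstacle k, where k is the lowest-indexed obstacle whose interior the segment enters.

FREE

Obstacle 1 [(0,21) (3,14) (10,19) (10,22) (4,24)]:
  edge (0,21)–(3,14): clear
  edge (3,14)–(10,19): clear
  edge (10,19)–(10,22): clear
  edge (10,22)–(4,24): clear
  edge (4,24)–(0,21): clear
  midpoint (19/2,33/2) outside
  → clear
Obstacle 2 [(4,4) (8,3) (4,11)]:
  edge (4,4)–(8,3): clear
  edge (8,3)–(4,11): clear
  edge (4,11)–(4,4): clear
  midpoint (19/2,33/2) outside
  → clear
Obstacle 3 [(14,10) (20,0) (23,11)]:
  edge (14,10)–(20,0): clear
  edge (20,0)–(23,11): clear
  edge (23,11)–(14,10): clear
  midpoint (19/2,33/2) outside
  → clear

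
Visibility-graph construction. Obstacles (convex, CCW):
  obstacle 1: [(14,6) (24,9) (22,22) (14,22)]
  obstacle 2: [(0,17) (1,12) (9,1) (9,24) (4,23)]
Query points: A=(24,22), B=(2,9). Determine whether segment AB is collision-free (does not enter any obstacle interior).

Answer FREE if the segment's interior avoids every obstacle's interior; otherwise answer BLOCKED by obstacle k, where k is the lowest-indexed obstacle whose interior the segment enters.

BLOCKED by obstacle 1

Obstacle 1 [(14,6) (24,9) (22,22) (14,22)]:
  edge (14,6)–(24,9): clear
  edge (24,9)–(22,22): crosses AB
  edge (22,22)–(14,22): clear
  edge (14,22)–(14,6): crosses AB
  → BLOCKED
Obstacle 2 [(0,17) (1,12) (9,1) (9,24) (4,23)]:
  edge (0,17)–(1,12): clear
  edge (1,12)–(9,1): crosses AB
  edge (9,1)–(9,24): crosses AB
  edge (9,24)–(4,23): clear
  edge (4,23)–(0,17): clear
  → BLOCKED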